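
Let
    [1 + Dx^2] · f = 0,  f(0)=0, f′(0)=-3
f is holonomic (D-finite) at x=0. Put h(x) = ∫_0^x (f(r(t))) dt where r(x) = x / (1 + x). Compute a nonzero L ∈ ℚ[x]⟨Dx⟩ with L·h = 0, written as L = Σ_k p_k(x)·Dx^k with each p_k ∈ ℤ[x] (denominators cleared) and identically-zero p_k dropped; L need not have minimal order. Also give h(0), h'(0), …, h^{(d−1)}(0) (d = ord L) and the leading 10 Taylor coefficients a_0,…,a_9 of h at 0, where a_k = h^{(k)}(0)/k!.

f: a_k = 0, -3, 0, 1/2, 0, -1/40, 0, 1/1680, 0, -1/120960, …
Substitute x→r, Dx→(1/r')Dx; clear ⇒ L₀.
h=∫h₀ ⇒ L = L₀·Dx.
L = Dx + (2 + 6·x + 6·x^2 + 2·x^3)·Dx^2 + (1 + 4·x + 6·x^2 + 4·x^3 + x^4)·Dx^3  (order 3).
h: a_k = 0, 0, -3/2, 1, -5/8, 3/10, -1/240, -15/56, 6931/13440, -1591/2160, …
ICs: h(0) = 0, h′(0) = 0, h′′(0) = -3.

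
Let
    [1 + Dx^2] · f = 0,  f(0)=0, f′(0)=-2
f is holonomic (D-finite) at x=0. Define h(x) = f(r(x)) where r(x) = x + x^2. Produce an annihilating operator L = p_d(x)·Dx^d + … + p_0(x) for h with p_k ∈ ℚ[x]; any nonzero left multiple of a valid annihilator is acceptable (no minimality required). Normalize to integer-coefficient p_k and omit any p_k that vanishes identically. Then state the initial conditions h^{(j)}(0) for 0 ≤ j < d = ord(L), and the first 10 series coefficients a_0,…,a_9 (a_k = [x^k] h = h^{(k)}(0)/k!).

L = (1 + 6·x + 12·x^2 + 8·x^3) - 2·Dx + (1 + 2·x)·Dx^2  (order 2).
h: a_k = 0, -2, -2, 1/3, 1, 59/60, 1/4, -419/2520, -59/360, -13609/181440, …
ICs: h(0) = 0, h′(0) = -2.

f: a_k = 0, -2, 0, 1/3, 0, -1/60, 0, 1/2520, 0, -1/181440, …
f∘r: x↦r, Dx↦Dx/r' in L_f ⇒ L₀.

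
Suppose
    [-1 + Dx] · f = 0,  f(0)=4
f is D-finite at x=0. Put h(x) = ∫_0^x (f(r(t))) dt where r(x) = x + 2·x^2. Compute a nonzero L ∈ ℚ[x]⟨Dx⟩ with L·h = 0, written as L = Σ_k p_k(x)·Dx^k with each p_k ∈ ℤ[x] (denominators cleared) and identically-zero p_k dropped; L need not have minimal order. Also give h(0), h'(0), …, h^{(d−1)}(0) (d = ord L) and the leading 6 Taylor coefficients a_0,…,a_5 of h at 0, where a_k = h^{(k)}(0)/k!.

L = (-1 - 4·x)·Dx + Dx^2  (order 2).
h: a_k = 0, 4, 2, 10/3, 13/6, 73/30, …
ICs: h(0) = 0, h′(0) = 4.

f: a_k = 4, 4, 2, 2/3, 1/6, 1/30, …
f∘r: x↦r, Dx↦Dx/r' in L_f ⇒ L₀.
Integrate: L := L₀·Dx.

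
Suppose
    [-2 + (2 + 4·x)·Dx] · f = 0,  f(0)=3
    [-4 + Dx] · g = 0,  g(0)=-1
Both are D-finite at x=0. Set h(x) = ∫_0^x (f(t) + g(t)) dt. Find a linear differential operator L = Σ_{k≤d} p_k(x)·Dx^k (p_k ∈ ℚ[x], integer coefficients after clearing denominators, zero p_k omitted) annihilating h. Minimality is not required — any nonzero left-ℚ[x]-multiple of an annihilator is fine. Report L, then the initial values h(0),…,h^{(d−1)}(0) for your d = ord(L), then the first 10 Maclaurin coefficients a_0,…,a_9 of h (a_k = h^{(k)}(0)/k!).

L = (20 + 32·x)·Dx + (-17 - 64·x - 64·x^2)·Dx^2 + (3 + 14·x + 16·x^2)·Dx^3  (order 3).
h: a_k = 0, 2, -1/2, -19/6, -55/24, -301/120, -709/720, -6931/5040, 14801/40320, -470941/362880, …
ICs: h(0) = 0, h′(0) = 2, h′′(0) = -1.

f: a_k = 3, 3, -3/2, 3/2, -15/8, 21/8, -63/16, 99/16, -1287/128, 2145/128, …
g: a_k = -1, -4, -8, -32/3, -32/3, -128/15, -256/45, -1024/315, -512/315, -2048/2835, …
L₀ := lclm(L_f,L_g); ord L₀ ≤ 1+1.
h=∫h₀ ⇒ L = L₀·Dx.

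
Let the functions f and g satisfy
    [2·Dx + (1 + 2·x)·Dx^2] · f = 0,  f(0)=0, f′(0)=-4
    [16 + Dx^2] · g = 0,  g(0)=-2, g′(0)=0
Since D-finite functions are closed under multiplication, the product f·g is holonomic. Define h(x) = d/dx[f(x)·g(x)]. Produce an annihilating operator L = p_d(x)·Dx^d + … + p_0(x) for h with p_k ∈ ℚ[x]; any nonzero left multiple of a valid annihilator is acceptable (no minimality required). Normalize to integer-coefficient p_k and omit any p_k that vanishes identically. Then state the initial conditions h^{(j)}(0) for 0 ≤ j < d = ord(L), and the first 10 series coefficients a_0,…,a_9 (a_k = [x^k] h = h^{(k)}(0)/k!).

L = (-896 + 28672·x + 282624·x^2 + 1032192·x^3 + 1826816·x^4 + 1572864·x^5 + 524288·x^6) + (576 + 12416·x + 66560·x^2 + 153600·x^3 + 163840·x^4 + 65536·x^5)·Dx + (280 + 6592·x + 44480·x^2 + 141312·x^3 + 234496·x^4 + 196608·x^5 + 65536·x^6)·Dx^2 + (36 + 776·x + 4160·x^2 + 9600·x^3 + 10240·x^4 + 4096·x^5)·Dx^3 + (21 + 300·x + 1676·x^2 + 4800·x^3 + 7520·x^4 + 6144·x^5 + 2048·x^6)·Dx^4  (order 4).
h: a_k = 8, -16, -160, 192, 128, 0, -6656/15, 31744/45, -124928/105, 149504/63, …
ICs: h(0) = 8, h′(0) = -16, h′′(0) = -320, h′′′(0) = 1152.

f: a_k = 0, -4, 4, -16/3, 8, -64/5, 64/3, -256/7, 64, -1024/9, …
g: a_k = -2, 0, 16, 0, -64/3, 0, 512/45, 0, -1024/315, 0, …
L₀ := L_f ⊗_s L_g (sym. prod.), ord ≤ 4.
h₀' ⇒ L via d/dx closure of L₀.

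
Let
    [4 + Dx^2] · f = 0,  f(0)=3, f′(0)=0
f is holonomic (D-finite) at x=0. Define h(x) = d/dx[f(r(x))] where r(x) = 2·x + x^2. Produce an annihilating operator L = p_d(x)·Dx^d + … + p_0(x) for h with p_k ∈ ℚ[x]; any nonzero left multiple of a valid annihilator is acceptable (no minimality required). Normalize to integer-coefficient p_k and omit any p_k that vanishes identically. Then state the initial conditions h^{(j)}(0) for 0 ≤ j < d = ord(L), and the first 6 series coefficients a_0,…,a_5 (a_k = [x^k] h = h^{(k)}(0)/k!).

f: a_k = 3, 0, -6, 0, 2, 0, …
h₀=f(r): pull back L_f along r ⇒ L₀.
Derive L from L₀ (diff closure).
L = (19 + 64·x + 96·x^2 + 64·x^3 + 16·x^4) + (-3 - 3·x)·Dx + (1 + 2·x + x^2)·Dx^2  (order 2).
h: a_k = 0, -48, -72, 104, 320, 928/5, …
ICs: h(0) = 0, h′(0) = -48.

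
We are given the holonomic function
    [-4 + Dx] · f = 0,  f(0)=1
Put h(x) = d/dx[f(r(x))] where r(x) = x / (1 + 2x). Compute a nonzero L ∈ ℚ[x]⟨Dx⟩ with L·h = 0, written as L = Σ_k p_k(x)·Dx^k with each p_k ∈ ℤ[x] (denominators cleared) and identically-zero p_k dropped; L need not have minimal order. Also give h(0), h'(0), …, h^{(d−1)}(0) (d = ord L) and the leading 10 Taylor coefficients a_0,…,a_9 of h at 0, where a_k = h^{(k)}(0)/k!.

L = -8·x + (-1 - 4·x - 4·x^2)·Dx  (order 1).
h: a_k = 4, 0, -16, 128/3, -64, 512/15, 1280/9, -65536/105, 72704/45, -9207808/2835, …
ICs: h(0) = 4.

f: a_k = 1, 4, 8, 32/3, 32/3, 128/15, 256/45, 1024/315, 512/315, 2048/2835, …
Substitute x→r, Dx→(1/r')Dx; clear ⇒ L₀.
Differentiate: ansatz ord ≤ ord L₀ ⇒ L.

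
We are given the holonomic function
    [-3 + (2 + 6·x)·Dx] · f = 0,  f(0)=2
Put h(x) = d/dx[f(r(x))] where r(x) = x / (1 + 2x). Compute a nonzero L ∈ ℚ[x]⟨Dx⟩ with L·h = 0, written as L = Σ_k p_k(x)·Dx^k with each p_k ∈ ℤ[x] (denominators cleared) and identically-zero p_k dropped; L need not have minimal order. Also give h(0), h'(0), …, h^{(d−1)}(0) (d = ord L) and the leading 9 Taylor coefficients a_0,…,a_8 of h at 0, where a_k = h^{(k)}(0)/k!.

L = (-11 - 40·x) + (-2 - 14·x - 20·x^2)·Dx  (order 1).
h: a_k = 3, -33/2, 585/8, -4965/16, 169545/128, -1477503/256, 26328981/1024, -239121645/2048, 17638985385/32768, …
ICs: h(0) = 3.

f: a_k = 2, 3, -9/4, 27/8, -405/64, 1701/128, -15309/512, 72171/1024, -2814669/16384, …
h₀=f(r): pull back L_f along r ⇒ L₀.
h₀' ⇒ L via d/dx closure of L₀.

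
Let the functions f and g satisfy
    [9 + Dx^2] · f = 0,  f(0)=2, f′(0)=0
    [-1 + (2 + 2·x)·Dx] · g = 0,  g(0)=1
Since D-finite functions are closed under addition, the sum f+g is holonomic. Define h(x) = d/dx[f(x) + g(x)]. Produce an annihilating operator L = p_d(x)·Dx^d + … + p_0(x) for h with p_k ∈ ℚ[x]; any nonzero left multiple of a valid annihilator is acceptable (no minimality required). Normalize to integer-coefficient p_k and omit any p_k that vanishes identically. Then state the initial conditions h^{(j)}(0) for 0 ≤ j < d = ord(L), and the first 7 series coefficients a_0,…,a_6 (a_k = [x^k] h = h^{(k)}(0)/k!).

f: a_k = 2, 0, -9, 0, 27/4, 0, -81/40, …
g: a_k = 1, 1/2, -1/8, 1/16, -5/128, 7/256, -21/1024, …
f+g: L₀ = lclm(L_f,L_g), ord ≤ 2+1.
h₀' ⇒ L via d/dx closure of L₀.
L = (-153 - 216·x - 108·x^2) + (-234 - 666·x - 648·x^2 - 216·x^3)·Dx + (-17 - 24·x - 12·x^2)·Dx^2 + (-26 - 74·x - 72·x^2 - 24·x^3)·Dx^3  (order 3).
h: a_k = 1/2, -73/4, 3/16, 859/32, 35/256, -31419/2560, 231/2048, …
ICs: h(0) = 1/2, h′(0) = -73/4, h′′(0) = 3/8.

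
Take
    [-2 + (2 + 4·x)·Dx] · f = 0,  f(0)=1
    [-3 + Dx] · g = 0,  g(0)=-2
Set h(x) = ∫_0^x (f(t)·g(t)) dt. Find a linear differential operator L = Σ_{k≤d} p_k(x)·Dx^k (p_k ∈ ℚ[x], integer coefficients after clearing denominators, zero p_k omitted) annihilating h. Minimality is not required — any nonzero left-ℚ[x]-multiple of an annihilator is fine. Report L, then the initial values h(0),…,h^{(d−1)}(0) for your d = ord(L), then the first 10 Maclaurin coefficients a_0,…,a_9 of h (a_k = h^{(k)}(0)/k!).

f: a_k = 1, 1, -1/2, 1/2, -5/8, 7/8, -21/16, 33/16, -429/128, 715/128, …
g: a_k = -2, -6, -9, -9, -27/4, -81/20, -81/40, -243/280, -729/2240, -243/2240, …
f·g: L₀ = L_f ⊗_s L_g, ord ≤ 1·1.
Integrate: L := L₀·Dx.
L = (-4 - 6·x)·Dx + (1 + 2·x)·Dx^2  (order 2).
h: a_k = 0, -2, -4, -14/3, -4, -13/5, -22/15, -3/5, -12/35, 13/420, …
ICs: h(0) = 0, h′(0) = -2.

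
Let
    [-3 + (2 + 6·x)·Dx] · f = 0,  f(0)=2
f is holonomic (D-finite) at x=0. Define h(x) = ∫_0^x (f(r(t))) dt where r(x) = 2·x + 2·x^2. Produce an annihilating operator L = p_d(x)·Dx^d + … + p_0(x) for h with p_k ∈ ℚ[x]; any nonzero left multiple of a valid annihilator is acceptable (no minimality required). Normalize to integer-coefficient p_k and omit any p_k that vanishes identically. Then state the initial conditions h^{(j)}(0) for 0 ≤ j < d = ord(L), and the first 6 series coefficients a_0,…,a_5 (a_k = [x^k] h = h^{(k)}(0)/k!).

f: a_k = 2, 3, -9/4, 27/8, -405/64, 1701/128, …
Change of var in L_f (x↦r) gives L₀.
Integrate: L := L₀·Dx.
L = (-3 - 6·x)·Dx + (1 + 6·x + 6·x^2)·Dx^2  (order 2).
h: a_k = 0, 2, 3, -1, 9/4, -117/20, …
ICs: h(0) = 0, h′(0) = 2.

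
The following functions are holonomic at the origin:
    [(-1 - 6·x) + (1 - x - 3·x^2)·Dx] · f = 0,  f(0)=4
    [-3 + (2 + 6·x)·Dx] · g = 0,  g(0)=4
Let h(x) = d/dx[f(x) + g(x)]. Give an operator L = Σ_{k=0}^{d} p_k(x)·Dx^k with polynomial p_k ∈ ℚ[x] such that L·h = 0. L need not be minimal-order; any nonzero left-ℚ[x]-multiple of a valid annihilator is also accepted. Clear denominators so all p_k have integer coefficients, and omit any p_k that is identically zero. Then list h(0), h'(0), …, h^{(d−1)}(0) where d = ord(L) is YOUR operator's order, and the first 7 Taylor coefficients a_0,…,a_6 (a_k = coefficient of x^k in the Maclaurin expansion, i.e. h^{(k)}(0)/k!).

f: a_k = 4, 4, 16, 28, 76, 160, 388, …
g: a_k = 4, 6, -9/2, 27/4, -405/32, 1701/64, -15309/256, …
L₀ := lclm(L_f,L_g); ord L₀ ≤ 1+1.
h=h₀': d/dx-closure on L₀ ⇒ L.
L = (-468 - 2754·x - 7452·x^2 - 6804·x^3 - 7290·x^4) + (-141 - 2052·x - 10179·x^2 - 21384·x^3 - 26001·x^4 - 21870·x^5)·Dx + (38 + 274·x + 546·x^2 - 234·x^3 - 2970·x^4 - 6642·x^5 - 4860·x^6)·Dx^2  (order 2).
h: a_k = 10, 23, 417/4, 2027/8, 59705/64, 252057/128, 3616109/512, …
ICs: h(0) = 10, h′(0) = 23.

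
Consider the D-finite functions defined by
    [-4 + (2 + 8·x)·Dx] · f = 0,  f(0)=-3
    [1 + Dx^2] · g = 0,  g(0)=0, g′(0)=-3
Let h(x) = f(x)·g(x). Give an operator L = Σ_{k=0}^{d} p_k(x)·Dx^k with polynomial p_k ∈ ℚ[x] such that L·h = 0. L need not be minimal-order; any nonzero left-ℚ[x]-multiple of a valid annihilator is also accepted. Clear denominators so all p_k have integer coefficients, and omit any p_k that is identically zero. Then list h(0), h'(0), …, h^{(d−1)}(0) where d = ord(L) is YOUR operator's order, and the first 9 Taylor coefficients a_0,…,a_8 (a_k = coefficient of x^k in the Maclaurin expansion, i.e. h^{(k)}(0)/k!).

f: a_k = -3, -6, 6, -12, 30, -84, 252, -792, 2574, …
g: a_k = 0, -3, 0, 1/2, 0, -1/40, 0, 1/1680, 0, …
L₀ := L_f ⊗_s L_g (sym. prod.), ord ≤ 2.
L = (13 + 8·x + 16·x^2) + (-4 - 16·x)·Dx + (1 + 8·x + 16·x^2)·Dx^2  (order 2).
h: a_k = 0, 9, 18, -39/2, 33, -3477/40, 4923/20, -83009/112, 653603/280, …
ICs: h(0) = 0, h′(0) = 9.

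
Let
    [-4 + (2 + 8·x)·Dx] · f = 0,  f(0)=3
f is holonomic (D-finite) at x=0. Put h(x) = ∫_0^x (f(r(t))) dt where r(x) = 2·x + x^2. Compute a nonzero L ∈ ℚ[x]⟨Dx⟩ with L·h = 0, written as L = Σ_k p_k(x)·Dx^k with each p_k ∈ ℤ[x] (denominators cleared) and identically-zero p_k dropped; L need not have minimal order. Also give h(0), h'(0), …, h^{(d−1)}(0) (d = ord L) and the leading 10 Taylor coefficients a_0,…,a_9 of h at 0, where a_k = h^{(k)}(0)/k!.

f: a_k = 3, 6, -6, 12, -30, 84, -252, 792, -2574, 8580, …
f∘r: x↦r, Dx↦Dx/r' in L_f ⇒ L₀.
h=∫h₀ ⇒ L = L₀·Dx.
L = (-4 - 4·x)·Dx + (1 + 8·x + 4·x^2)·Dx^2  (order 2).
h: a_k = 0, 3, 6, -6, 18, -342/5, 300, -10116/7, 7434, -40142, …
ICs: h(0) = 0, h′(0) = 3.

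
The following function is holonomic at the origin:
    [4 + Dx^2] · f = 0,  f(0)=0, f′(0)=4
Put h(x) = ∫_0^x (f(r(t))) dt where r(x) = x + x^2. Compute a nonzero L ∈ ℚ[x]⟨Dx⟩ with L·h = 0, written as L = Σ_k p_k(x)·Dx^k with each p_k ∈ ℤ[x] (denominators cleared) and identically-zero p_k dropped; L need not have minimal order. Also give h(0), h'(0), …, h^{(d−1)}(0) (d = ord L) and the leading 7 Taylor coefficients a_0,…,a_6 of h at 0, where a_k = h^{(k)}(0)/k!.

f: a_k = 0, 4, 0, -8/3, 0, 8/15, 0, …
Change of var in L_f (x↦r) gives L₀.
∫: right-multiply L₀ by Dx.
L = (4 + 24·x + 48·x^2 + 32·x^3)·Dx - 2·Dx^2 + (1 + 2·x)·Dx^3  (order 3).
h: a_k = 0, 0, 2, 4/3, -2/3, -8/5, -56/45, …
ICs: h(0) = 0, h′(0) = 0, h′′(0) = 4.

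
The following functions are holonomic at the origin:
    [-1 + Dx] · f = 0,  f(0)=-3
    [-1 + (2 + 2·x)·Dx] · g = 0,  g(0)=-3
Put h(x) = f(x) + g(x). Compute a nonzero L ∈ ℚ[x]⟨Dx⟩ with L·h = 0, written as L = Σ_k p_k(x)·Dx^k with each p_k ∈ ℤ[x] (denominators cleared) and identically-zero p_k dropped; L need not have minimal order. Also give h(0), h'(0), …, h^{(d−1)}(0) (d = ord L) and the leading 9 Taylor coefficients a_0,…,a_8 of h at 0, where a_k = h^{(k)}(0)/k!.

L = (3 + 2·x) + (-5 - 8·x - 4·x^2)·Dx + (2 + 6·x + 4·x^2)·Dx^2  (order 2).
h: a_k = -6, -9/2, -9/8, -11/16, -1/128, -137/1280, 881/15360, -10523/215040, 134879/3440640, …
ICs: h(0) = -6, h′(0) = -9/2.

f: a_k = -3, -3, -3/2, -1/2, -1/8, -1/40, -1/240, -1/1680, -1/13440, …
g: a_k = -3, -3/2, 3/8, -3/16, 15/128, -21/256, 63/1024, -99/2048, 1287/32768, …
Sum ⇒ L₀ = lclm(L_f,L_g) in ℚ(x)⟨Dx⟩.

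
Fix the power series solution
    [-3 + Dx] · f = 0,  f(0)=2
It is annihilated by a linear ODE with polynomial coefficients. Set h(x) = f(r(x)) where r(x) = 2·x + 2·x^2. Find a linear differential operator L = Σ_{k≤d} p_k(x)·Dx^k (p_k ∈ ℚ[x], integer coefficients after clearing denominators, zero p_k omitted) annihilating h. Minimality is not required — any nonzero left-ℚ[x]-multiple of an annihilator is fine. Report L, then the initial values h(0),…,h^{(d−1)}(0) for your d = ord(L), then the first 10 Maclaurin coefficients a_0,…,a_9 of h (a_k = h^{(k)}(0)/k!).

L = (-6 - 12·x) + Dx  (order 1).
h: a_k = 2, 12, 48, 144, 360, 3888/5, 7488/5, 91584/35, 147312/35, 44064/7, …
ICs: h(0) = 2.

f: a_k = 2, 6, 9, 9, 27/4, 81/20, 81/40, 243/280, 729/2240, 243/2240, …
Substitute x→r, Dx→(1/r')Dx; clear ⇒ L₀.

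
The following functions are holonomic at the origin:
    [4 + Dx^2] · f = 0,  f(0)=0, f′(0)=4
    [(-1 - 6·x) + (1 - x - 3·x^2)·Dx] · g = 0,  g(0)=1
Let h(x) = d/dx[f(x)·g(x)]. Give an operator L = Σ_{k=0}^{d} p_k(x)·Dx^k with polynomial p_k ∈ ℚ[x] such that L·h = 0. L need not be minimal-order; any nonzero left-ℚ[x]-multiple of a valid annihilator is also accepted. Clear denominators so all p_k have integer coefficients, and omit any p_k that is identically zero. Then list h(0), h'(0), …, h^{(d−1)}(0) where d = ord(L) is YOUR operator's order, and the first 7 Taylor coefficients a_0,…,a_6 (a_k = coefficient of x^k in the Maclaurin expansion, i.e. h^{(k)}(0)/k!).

L = (10 - 16·x - 40·x^2 + 48·x^3 + 72·x^4) + (5 + 34·x + 36·x^2 + 72·x^3)·Dx + (-1 - x - x^2 + 12·x^3 + 18·x^4)·Dx^2  (order 2).
h: a_k = 4, 8, 40, 304/3, 988/3, 4256/5, 106916/45, …
ICs: h(0) = 4, h′(0) = 8.

f: a_k = 0, 4, 0, -8/3, 0, 8/15, 0, …
g: a_k = 1, 1, 4, 7, 19, 40, 97, …
Product ⇒ symmetric product L₀, ord ≤ 2.
h₀' ⇒ L via d/dx closure of L₀.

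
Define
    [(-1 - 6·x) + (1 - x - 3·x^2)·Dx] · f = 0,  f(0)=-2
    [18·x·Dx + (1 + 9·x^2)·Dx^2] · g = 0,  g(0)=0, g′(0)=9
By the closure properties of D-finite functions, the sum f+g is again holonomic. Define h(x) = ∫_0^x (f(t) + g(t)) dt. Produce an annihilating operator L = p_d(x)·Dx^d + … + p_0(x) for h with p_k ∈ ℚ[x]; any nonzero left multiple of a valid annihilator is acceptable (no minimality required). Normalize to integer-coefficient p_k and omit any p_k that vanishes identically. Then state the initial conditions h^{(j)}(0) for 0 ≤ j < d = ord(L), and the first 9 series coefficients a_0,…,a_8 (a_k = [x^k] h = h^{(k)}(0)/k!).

L = (-72 + 288·x + 4428·x^2 + 9720·x^3 + 33534·x^4 + 13122·x^6)·Dx^2 + (30 + 180·x + 144·x^2 + 1728·x^3 + 9153·x^4 + 23814·x^5 + 2187·x^6 + 13122·x^7)·Dx^3 + (-4 - 14·x - 114·x^2 + 36·x^3 - 459·x^4 + 1539·x^5 + 2430·x^6 + 729·x^7 + 2187·x^8)·Dx^4  (order 4).
h: a_k = 0, -2, 7/2, -8/3, -41/4, -38/5, 329/30, -194/7, -9599/56, …
ICs: h(0) = 0, h′(0) = -2, h′′(0) = 7, h′′′(0) = -16.

f: a_k = -2, -2, -8, -14, -38, -80, -194, -434, -1016, …
g: a_k = 0, 9, 0, -27, 0, 729/5, 0, -6561/7, 0, …
L₀ := lclm(L_f,L_g); ord L₀ ≤ 1+2.
h=∫h₀ ⇒ L = L₀·Dx.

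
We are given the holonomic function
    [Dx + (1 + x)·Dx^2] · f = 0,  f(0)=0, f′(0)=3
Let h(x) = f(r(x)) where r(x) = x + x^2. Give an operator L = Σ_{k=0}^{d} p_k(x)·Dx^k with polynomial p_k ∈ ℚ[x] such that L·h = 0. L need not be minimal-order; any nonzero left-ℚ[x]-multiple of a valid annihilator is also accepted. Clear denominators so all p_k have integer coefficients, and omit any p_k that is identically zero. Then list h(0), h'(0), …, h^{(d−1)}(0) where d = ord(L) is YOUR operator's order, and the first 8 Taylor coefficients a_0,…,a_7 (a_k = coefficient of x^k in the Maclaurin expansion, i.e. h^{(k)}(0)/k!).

L = (-1 + 2·x + 2·x^2)·Dx + (1 + 3·x + 3·x^2 + 2·x^3)·Dx^2  (order 2).
h: a_k = 0, 3, 3/2, -2, 3/4, 3/5, -1, 3/7, …
ICs: h(0) = 0, h′(0) = 3.

f: a_k = 0, 3, -3/2, 1, -3/4, 3/5, -1/2, 3/7, …
Change of var in L_f (x↦r) gives L₀.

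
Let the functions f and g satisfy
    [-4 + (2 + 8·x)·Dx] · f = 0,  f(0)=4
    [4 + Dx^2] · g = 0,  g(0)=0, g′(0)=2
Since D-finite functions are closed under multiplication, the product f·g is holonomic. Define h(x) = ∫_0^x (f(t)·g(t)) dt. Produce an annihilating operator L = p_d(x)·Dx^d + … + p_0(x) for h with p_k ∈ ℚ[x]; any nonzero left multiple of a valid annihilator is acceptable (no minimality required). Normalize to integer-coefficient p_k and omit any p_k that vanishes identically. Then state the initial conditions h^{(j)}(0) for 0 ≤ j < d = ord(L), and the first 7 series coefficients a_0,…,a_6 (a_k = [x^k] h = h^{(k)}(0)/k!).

L = (16 + 32·x + 64·x^2)·Dx + (-4 - 16·x)·Dx^2 + (1 + 8·x + 16·x^2)·Dx^3  (order 3).
h: a_k = 0, 0, 4, 16/3, -16/3, 64/15, -512/45, …
ICs: h(0) = 0, h′(0) = 0, h′′(0) = 8.

f: a_k = 4, 8, -8, 16, -40, 112, -336, …
g: a_k = 0, 2, 0, -4/3, 0, 4/15, 0, …
Sym-product of L_f,L_g gives L₀ (≤ ord 2).
Integrate: L := L₀·Dx.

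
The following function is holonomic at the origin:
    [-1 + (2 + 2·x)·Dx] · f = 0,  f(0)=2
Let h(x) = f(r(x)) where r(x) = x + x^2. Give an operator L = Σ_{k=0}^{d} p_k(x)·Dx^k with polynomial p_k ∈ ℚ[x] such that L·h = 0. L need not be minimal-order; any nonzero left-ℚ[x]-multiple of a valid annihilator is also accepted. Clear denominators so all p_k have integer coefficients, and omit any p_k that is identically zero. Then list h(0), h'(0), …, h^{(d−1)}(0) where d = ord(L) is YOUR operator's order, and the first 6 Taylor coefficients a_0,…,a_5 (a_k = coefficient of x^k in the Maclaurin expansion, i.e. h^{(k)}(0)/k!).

f: a_k = 2, 1, -1/4, 1/8, -5/64, 7/128, …
Substitute x→r, Dx→(1/r')Dx; clear ⇒ L₀.
L = (-1 - 2·x) + (2 + 2·x + 2·x^2)·Dx  (order 1).
h: a_k = 2, 1, 3/4, -3/8, 3/64, 15/128, …
ICs: h(0) = 2.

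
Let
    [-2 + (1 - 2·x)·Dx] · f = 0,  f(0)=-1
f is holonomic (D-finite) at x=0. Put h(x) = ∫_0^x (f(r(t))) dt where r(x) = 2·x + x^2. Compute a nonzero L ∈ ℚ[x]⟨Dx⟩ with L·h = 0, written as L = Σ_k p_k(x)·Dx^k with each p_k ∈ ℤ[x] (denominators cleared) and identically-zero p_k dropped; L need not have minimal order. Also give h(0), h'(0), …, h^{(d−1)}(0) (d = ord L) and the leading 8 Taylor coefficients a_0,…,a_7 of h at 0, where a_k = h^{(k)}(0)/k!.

L = (4 + 4·x)·Dx + (-1 + 4·x + 2·x^2)·Dx^2  (order 2).
h: a_k = 0, -1, -2, -6, -20, -356/5, -264, -7048/7, …
ICs: h(0) = 0, h′(0) = -1.

f: a_k = -1, -2, -4, -8, -16, -32, -64, -128, …
Change of var in L_f (x↦r) gives L₀.
∫: right-multiply L₀ by Dx.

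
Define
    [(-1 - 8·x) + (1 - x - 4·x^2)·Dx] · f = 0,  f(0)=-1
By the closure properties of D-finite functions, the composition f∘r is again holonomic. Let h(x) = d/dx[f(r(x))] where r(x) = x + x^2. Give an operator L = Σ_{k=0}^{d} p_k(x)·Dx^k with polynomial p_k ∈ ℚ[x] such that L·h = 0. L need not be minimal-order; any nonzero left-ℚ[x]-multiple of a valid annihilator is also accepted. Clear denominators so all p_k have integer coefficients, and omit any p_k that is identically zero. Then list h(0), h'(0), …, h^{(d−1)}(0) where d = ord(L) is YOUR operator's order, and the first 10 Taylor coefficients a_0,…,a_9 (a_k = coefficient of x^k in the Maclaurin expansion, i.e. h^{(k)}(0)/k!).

f: a_k = -1, -1, -5, -9, -29, -65, -181, -441, -1165, -2929, …
Change of var in L_f (x↦r) gives L₀.
h₀' ⇒ L via d/dx closure of L₀.
L = (12 + 78·x + 246·x^2 + 656·x^3 + 1128·x^4 + 960·x^5 + 320·x^6) + (-1 - 9·x - 9·x^2 + 66·x^3 + 220·x^4 + 312·x^5 + 224·x^6 + 64·x^7)·Dx  (order 1).
h: a_k = -1, -12, -57, -244, -1040, -4134, -16051, -61168, -229095, -847850, …
ICs: h(0) = -1.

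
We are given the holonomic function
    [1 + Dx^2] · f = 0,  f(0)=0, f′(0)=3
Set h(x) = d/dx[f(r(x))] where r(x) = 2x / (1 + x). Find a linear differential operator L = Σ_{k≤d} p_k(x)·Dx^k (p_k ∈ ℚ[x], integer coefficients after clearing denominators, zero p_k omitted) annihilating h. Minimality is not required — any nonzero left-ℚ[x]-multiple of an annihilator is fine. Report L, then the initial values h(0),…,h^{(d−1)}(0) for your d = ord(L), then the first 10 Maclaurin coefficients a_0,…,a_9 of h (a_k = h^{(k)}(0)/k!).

L = (10 + 12·x + 6·x^2) + (6 + 18·x + 18·x^2 + 6·x^3)·Dx + (1 + 4·x + 6·x^2 + 4·x^3 + x^4)·Dx^2  (order 2).
h: a_k = 6, -12, 6, 24, -86, 180, -4418/15, 6064/15, -49262/105, 9148/21, …
ICs: h(0) = 6, h′(0) = -12.

f: a_k = 0, 3, 0, -1/2, 0, 1/40, 0, -1/1680, 0, 1/120960, …
L₀ from L_f via x↦r, Dx↦r'^{-1}Dx.
h=h₀': d/dx-closure on L₀ ⇒ L.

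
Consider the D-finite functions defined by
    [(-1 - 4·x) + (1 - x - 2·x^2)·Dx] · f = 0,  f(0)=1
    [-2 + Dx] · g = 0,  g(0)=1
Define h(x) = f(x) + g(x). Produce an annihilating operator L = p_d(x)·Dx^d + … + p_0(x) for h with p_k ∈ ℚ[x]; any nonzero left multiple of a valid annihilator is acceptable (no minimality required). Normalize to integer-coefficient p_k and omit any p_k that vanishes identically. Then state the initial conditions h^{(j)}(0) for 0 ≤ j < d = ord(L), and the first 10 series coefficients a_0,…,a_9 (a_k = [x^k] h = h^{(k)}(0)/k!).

L = (-8 - 12·x - 72·x^2 - 32·x^3) + (2 + 20·x + 36·x^2 - 16·x^3 - 16·x^4)·Dx + (1 - 7·x + 16·x^3 + 8·x^4)·Dx^2  (order 2).
h: a_k = 2, 3, 5, 19/3, 35/3, 319/15, 1939/45, 26783/315, 53867/315, 966739/2835, …
ICs: h(0) = 2, h′(0) = 3.

f: a_k = 1, 1, 3, 5, 11, 21, 43, 85, 171, 341, …
g: a_k = 1, 2, 2, 4/3, 2/3, 4/15, 4/45, 8/315, 2/315, 4/2835, …
L₀ := lclm(L_f,L_g); ord L₀ ≤ 1+1.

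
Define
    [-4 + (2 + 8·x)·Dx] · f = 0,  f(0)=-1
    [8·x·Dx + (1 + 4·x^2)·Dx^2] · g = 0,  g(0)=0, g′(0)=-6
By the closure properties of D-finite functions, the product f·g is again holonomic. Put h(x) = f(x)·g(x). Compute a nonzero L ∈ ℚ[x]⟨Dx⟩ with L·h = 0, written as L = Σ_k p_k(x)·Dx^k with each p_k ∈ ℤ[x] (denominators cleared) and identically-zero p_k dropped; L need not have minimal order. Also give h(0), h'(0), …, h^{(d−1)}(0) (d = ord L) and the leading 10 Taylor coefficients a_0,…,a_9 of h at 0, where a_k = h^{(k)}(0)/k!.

f: a_k = -1, -2, 2, -4, 10, -28, 84, -264, 858, -2860, …
g: a_k = 0, -6, 0, 8, 0, -96/5, 0, 384/7, 0, -512/3, …
f·g: L₀ = L_f ⊗_s L_g, ord ≤ 1·2.
L = (12 - 16·x - 16·x^2) + (-4 - 8·x + 48·x^2 + 64·x^3)·Dx + (1 + 8·x + 20·x^2 + 32·x^3 + 64·x^4)·Dx^2  (order 2).
h: a_k = 0, 6, 12, -20, 8, -124/5, 872/5, -18104/35, 46448/35, -92140/21, …
ICs: h(0) = 0, h′(0) = 6.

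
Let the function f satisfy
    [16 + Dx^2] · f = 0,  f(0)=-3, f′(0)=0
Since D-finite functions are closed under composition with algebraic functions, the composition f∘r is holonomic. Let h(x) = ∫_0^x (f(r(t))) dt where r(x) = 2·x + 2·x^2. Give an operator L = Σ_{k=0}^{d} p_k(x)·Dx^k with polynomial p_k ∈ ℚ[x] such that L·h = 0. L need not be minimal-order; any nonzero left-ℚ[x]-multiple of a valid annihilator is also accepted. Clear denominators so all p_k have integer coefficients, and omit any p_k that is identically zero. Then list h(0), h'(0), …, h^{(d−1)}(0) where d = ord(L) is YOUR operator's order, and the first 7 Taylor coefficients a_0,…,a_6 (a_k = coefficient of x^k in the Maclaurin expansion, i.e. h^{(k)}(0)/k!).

L = (64 + 384·x + 768·x^2 + 512·x^3)·Dx - 2·Dx^2 + (1 + 2·x)·Dx^3  (order 3).
h: a_k = 0, -3, 0, 32, 48, -416/5, -1024/3, …
ICs: h(0) = 0, h′(0) = -3, h′′(0) = 0.

f: a_k = -3, 0, 24, 0, -32, 0, 256/15, …
Substitute x→r, Dx→(1/r')Dx; clear ⇒ L₀.
∫: right-multiply L₀ by Dx.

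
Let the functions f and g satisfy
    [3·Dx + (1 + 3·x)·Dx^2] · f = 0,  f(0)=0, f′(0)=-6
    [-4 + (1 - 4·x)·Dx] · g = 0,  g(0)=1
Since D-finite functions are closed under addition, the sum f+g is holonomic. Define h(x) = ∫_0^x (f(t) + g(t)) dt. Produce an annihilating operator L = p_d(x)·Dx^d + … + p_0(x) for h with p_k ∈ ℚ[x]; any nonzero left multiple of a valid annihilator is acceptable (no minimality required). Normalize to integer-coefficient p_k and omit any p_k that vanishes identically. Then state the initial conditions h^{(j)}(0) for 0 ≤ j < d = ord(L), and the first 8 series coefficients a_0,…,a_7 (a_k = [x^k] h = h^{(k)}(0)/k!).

L = (-432 - 288·x)·Dx^2 + (-78 - 720·x - 576·x^2)·Dx^3 + (11 + x - 144·x^2 - 144·x^3)·Dx^4  (order 4).
h: a_k = 0, 1, -1, 25/3, 23/2, 593/10, 2317/15, 4339/7, …
ICs: h(0) = 0, h′(0) = 1, h′′(0) = -2, h′′′(0) = 50.

f: a_k = 0, -6, 9, -18, 81/2, -486/5, 243, -4374/7, …
g: a_k = 1, 4, 16, 64, 256, 1024, 4096, 16384, …
Sum ⇒ L₀ = lclm(L_f,L_g) in ℚ(x)⟨Dx⟩.
∫: right-multiply L₀ by Dx.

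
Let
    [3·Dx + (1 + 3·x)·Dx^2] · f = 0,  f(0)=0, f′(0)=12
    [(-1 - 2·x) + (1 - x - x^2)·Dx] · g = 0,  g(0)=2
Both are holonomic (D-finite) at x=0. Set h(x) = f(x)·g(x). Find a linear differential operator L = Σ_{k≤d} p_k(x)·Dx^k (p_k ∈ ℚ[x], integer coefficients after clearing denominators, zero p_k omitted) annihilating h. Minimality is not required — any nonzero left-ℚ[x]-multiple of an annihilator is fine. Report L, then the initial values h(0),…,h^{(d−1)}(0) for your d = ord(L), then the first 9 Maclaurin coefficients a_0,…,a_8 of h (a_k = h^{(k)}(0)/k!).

L = (5 + 12·x) + (-1 + 13·x + 15·x^2)·Dx + (-1 - 2·x + 4·x^2 + 3·x^3)·Dx^2  (order 2).
h: a_k = 0, 24, -12, 84, -90, 1914/5, -3396/5, 77106/35, -176301/35, …
ICs: h(0) = 0, h′(0) = 24.

f: a_k = 0, 12, -18, 36, -81, 972/5, -486, 8748/7, -6561/2, …
g: a_k = 2, 2, 4, 6, 10, 16, 26, 42, 68, …
L₀ := L_f ⊗_s L_g (sym. prod.), ord ≤ 2.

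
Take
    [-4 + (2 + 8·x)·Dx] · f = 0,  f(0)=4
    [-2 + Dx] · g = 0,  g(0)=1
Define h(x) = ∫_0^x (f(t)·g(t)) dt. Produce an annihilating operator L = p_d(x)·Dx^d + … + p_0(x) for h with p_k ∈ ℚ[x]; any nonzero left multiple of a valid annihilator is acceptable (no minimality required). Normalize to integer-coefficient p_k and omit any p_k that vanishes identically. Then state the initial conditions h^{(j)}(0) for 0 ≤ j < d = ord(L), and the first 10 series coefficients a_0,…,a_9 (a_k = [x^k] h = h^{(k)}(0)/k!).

f: a_k = 4, 8, -8, 16, -40, 112, -336, 1056, -3432, 11440, …
g: a_k = 1, 2, 2, 4/3, 2/3, 4/15, 4/45, 8/315, 2/315, 4/2835, …
Product ⇒ symmetric product L₀, ord ≤ 1.
h=∫h₀ ⇒ L = L₀·Dx.
L = (-4 - 8·x)·Dx + (1 + 4·x)·Dx^2  (order 2).
h: a_k = 0, 4, 8, 16/3, 16/3, -32/15, 448/45, -7808/315, 22208/315, -587648/2835, …
ICs: h(0) = 0, h′(0) = 4.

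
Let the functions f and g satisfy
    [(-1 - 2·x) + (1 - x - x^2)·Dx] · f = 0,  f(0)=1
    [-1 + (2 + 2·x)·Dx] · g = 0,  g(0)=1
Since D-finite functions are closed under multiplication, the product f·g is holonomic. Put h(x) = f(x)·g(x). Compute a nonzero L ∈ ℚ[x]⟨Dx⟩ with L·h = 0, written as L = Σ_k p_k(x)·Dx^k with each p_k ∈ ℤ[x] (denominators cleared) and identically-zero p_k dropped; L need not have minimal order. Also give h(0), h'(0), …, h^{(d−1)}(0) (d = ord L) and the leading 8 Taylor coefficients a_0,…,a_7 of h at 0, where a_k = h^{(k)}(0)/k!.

L = (3 + 5·x + 3·x^2) + (-2 + 4·x^2 + 2·x^3)·Dx  (order 1).
h: a_k = 1, 3/2, 19/8, 63/16, 803/128, 2621/256, 16887/1024, 54775/2048, …
ICs: h(0) = 1.

f: a_k = 1, 1, 2, 3, 5, 8, 13, 21, …
g: a_k = 1, 1/2, -1/8, 1/16, -5/128, 7/256, -21/1024, 33/2048, …
f·g: L₀ = L_f ⊗_s L_g, ord ≤ 1·1.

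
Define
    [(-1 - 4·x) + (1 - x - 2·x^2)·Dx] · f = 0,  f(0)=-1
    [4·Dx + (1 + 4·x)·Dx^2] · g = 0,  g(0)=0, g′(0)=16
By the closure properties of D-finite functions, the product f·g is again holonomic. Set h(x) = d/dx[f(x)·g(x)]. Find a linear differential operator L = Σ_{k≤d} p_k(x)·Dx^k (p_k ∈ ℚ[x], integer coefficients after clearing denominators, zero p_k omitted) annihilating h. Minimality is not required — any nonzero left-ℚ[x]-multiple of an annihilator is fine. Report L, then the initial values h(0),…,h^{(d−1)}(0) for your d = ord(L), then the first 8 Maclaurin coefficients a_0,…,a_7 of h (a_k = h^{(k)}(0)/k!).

L = (36 + 144·x + 288·x^2) + (-1 + 24·x + 168·x^2 + 224·x^3)·Dx + (-1 - 7·x - 6·x^2 + 32·x^3 + 32·x^4)·Dx^2  (order 2).
h: a_k = -16, 32, -304, 2240/3, -4176, 68064/5, -306736/5, 1598336/7, …
ICs: h(0) = -16, h′(0) = 32.

f: a_k = -1, -1, -3, -5, -11, -21, -43, -85, …
g: a_k = 0, 16, -32, 256/3, -256, 4096/5, -8192/3, 65536/7, …
L₀ := L_f ⊗_s L_g (sym. prod.), ord ≤ 2.
Derive L from L₀ (diff closure).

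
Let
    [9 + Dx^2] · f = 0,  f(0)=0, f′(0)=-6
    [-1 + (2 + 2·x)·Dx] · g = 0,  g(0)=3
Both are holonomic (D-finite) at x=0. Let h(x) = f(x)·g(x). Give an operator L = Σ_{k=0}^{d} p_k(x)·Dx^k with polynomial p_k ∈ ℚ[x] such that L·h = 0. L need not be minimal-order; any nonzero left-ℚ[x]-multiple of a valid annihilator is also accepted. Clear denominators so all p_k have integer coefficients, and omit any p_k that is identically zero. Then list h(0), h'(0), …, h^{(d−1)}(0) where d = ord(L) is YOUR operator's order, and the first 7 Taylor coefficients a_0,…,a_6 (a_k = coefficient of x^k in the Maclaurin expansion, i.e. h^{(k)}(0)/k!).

L = (39 + 72·x + 36·x^2) + (-4 - 4·x)·Dx + (4 + 8·x + 4·x^2)·Dx^2  (order 2).
h: a_k = 0, -18, -9, 117/4, 99/8, -4743/320, -3123/640, …
ICs: h(0) = 0, h′(0) = -18.

f: a_k = 0, -6, 0, 9, 0, -81/20, 0, …
g: a_k = 3, 3/2, -3/8, 3/16, -15/128, 21/256, -63/1024, …
h₀=f·g: eliminate ⇒ L₀, order ≤ 2·1.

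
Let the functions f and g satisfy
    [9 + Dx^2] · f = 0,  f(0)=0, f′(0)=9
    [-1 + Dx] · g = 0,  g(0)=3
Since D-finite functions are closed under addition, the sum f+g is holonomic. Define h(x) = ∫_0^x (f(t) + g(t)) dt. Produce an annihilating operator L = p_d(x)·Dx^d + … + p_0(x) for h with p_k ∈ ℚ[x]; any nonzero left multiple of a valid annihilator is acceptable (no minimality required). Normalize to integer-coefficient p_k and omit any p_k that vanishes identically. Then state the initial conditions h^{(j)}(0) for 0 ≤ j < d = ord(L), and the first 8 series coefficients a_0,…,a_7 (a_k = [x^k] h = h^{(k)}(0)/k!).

L = -9·Dx + 9·Dx^2 - Dx^3 + Dx^4  (order 4).
h: a_k = 0, 3, 6, 1/2, -13/4, 1/40, 61/60, 1/1680, …
ICs: h(0) = 0, h′(0) = 3, h′′(0) = 12, h′′′(0) = 3.

f: a_k = 0, 9, 0, -27/2, 0, 243/40, 0, -729/560, …
g: a_k = 3, 3, 3/2, 1/2, 1/8, 1/40, 1/240, 1/1680, …
f+g: L₀ = lclm(L_f,L_g), ord ≤ 2+1.
h=∫₀ˣh₀: take L = L₀·Dx.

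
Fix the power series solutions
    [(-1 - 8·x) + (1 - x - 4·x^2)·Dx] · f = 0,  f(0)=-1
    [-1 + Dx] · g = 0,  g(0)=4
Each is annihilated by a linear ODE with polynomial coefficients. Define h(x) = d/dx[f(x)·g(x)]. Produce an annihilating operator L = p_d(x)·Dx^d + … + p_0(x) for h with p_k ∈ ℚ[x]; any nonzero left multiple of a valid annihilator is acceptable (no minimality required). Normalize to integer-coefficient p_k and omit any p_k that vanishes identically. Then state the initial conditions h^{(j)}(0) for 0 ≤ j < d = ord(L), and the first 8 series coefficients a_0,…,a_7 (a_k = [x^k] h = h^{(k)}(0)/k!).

L = (13 + 36·x + 65·x^2 - 56·x^3 + 16·x^4) + (-2 - 5·x + 19·x^2 + 24·x^3 - 16·x^4)·Dx  (order 1).
h: a_k = -8, -52, -176, -1954/3, -5963/3, -188797/30, -831287/45, -68891713/1260, …
ICs: h(0) = -8.

f: a_k = -1, -1, -5, -9, -29, -65, -181, -441, …
g: a_k = 4, 4, 2, 2/3, 1/6, 1/30, 1/180, 1/1260, …
L₀ := L_f ⊗_s L_g (sym. prod.), ord ≤ 1.
Differentiate: ansatz ord ≤ ord L₀ ⇒ L.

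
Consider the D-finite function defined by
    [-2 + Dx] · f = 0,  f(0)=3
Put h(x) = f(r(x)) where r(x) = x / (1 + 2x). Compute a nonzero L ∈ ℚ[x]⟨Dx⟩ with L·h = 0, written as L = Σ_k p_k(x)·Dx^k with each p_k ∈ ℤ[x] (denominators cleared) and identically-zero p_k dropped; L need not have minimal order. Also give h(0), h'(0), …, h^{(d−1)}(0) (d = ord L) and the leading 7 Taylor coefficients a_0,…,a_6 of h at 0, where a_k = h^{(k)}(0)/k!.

L = -2 + (1 + 4·x + 4·x^2)·Dx  (order 1).
h: a_k = 3, 6, -6, 4, 2, -76/5, 604/15, …
ICs: h(0) = 3.

f: a_k = 3, 6, 6, 4, 2, 4/5, 4/15, …
L₀ from L_f via x↦r, Dx↦r'^{-1}Dx.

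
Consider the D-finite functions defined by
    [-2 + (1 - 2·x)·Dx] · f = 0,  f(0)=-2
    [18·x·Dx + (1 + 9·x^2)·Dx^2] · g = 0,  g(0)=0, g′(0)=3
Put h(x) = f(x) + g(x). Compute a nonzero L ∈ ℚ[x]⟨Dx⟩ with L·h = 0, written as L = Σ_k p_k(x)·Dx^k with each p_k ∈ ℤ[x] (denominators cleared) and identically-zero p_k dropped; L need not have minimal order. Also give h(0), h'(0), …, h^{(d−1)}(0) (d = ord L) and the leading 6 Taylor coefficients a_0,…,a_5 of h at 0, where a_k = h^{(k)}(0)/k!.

f: a_k = -2, -4, -8, -16, -32, -64, …
g: a_k = 0, 3, 0, -9, 0, 243/5, …
L₀ := lclm(L_f,L_g); ord L₀ ≤ 1+2.
L = (-36 + 288·x + 972·x^2)·Dx + (21 - 36·x + 9·x^2 + 972·x^3)·Dx^2 + (-2 - 5·x - 45·x^3 + 162·x^4)·Dx^3  (order 3).
h: a_k = -2, -1, -8, -25, -32, -77/5, …
ICs: h(0) = -2, h′(0) = -1, h′′(0) = -16.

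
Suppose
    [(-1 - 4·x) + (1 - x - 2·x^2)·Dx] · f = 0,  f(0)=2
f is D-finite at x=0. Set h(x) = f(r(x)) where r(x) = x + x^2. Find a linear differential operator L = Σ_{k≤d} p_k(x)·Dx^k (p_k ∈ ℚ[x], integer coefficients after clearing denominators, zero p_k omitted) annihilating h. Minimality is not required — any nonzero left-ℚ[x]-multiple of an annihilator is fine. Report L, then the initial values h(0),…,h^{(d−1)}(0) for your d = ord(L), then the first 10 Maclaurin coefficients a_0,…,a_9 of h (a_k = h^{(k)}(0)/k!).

L = (1 + 6·x + 12·x^2 + 8·x^3) + (-1 + x + 3·x^2 + 4·x^3 + 2·x^4)·Dx  (order 1).
h: a_k = 2, 2, 8, 22, 58, 160, 438, 1194, 3264, 8918, …
ICs: h(0) = 2.

f: a_k = 2, 2, 6, 10, 22, 42, 86, 170, 342, 682, …
Substitute x→r, Dx→(1/r')Dx; clear ⇒ L₀.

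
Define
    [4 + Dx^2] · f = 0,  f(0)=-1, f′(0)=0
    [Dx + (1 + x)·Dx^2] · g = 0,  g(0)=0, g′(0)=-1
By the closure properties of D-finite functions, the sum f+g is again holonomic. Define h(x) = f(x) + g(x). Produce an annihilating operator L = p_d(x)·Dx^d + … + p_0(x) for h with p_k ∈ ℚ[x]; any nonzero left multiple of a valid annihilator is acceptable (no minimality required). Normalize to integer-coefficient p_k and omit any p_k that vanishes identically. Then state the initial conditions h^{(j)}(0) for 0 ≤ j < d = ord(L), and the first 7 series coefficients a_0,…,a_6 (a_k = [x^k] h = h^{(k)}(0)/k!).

L = (20 + 16·x + 8·x^2)·Dx + (12 + 28·x + 24·x^2 + 8·x^3)·Dx^2 + (5 + 4·x + 2·x^2)·Dx^3 + (3 + 7·x + 6·x^2 + 2·x^3)·Dx^4  (order 4).
h: a_k = -1, -1, 5/2, -1/3, -5/12, -1/5, 23/90, …
ICs: h(0) = -1, h′(0) = -1, h′′(0) = 5, h′′′(0) = -2.

f: a_k = -1, 0, 2, 0, -2/3, 0, 4/45, …
g: a_k = 0, -1, 1/2, -1/3, 1/4, -1/5, 1/6, …
f+g: L₀ = lclm(L_f,L_g), ord ≤ 2+2.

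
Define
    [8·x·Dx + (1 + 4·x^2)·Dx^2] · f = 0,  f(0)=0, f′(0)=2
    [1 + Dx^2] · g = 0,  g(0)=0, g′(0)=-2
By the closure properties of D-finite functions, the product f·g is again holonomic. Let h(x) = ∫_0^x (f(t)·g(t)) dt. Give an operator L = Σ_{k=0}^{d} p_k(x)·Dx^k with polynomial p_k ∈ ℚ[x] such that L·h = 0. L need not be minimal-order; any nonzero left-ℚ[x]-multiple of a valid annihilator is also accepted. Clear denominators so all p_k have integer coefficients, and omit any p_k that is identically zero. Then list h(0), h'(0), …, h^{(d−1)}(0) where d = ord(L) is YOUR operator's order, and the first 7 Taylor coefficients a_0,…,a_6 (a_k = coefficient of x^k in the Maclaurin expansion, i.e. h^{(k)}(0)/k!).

f: a_k = 0, 2, 0, -8/3, 0, 32/5, 0, …
g: a_k = 0, -2, 0, 1/3, 0, -1/60, 0, …
Product ⇒ symmetric product L₀, ord ≤ 4.
h=∫₀ˣh₀: take L = L₀·Dx.
L = (85 + 944·x^2 + 416·x^4 + 256·x^6 + 256·x^8)·Dx + (144·x + 704·x^3 + 768·x^5 + 1024·x^7)·Dx^2 + (90 + 992·x^2 + 576·x^4 + 512·x^6 + 512·x^8)·Dx^3 + (144·x + 704·x^3 + 768·x^5 + 1024·x^7)·Dx^4 + (5 + 48·x^2 + 160·x^4 + 256·x^6 + 256·x^8)·Dx^5  (order 5).
h: a_k = 0, 0, 0, -4/3, 0, 6/5, 0, …
ICs: h(0) = 0, h′(0) = 0, h′′(0) = 0, h′′′(0) = -8, h′′′′(0) = 0.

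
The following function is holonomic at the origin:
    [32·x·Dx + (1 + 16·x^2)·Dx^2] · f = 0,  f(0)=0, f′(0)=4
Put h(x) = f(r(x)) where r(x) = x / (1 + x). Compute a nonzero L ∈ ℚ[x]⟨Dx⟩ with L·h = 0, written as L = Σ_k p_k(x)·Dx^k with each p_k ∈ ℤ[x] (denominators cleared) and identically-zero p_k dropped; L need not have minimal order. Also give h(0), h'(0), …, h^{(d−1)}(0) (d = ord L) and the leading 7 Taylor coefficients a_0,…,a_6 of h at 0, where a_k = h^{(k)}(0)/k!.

f: a_k = 0, 4, 0, -64/3, 0, 1024/5, 0, …
L₀ from L_f via x↦r, Dx↦r'^{-1}Dx.
L = (2 + 34·x)·Dx + (1 + 2·x + 17·x^2)·Dx^2  (order 2).
h: a_k = 0, 4, -4, -52/3, 60, 404/5, -2444/3, …
ICs: h(0) = 0, h′(0) = 4.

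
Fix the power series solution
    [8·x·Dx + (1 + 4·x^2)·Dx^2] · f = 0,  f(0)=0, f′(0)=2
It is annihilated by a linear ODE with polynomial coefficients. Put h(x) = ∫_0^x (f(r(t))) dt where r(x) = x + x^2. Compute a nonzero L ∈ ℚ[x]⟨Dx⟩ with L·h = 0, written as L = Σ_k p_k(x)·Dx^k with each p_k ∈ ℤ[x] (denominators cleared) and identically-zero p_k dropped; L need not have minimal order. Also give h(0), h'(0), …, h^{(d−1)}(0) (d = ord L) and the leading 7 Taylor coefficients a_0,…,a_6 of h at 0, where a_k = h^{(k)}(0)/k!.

L = (-2 + 8·x + 32·x^2 + 48·x^3 + 24·x^4)·Dx^2 + (1 + 2·x + 4·x^2 + 16·x^3 + 20·x^4 + 8·x^5)·Dx^3  (order 3).
h: a_k = 0, 0, 1, 2/3, -2/3, -8/5, -4/15, …
ICs: h(0) = 0, h′(0) = 0, h′′(0) = 2.

f: a_k = 0, 2, 0, -8/3, 0, 32/5, 0, …
L₀ from L_f via x↦r, Dx↦r'^{-1}Dx.
h=∫h₀ ⇒ L = L₀·Dx.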